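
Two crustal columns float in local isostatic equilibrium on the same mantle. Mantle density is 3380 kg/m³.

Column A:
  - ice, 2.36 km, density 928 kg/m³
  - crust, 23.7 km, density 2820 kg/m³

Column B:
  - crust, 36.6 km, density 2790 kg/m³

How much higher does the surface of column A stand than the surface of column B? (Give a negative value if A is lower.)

−0.75 km

For any compensation level in the mantle, the mantle terms cancel and isostasy reduces to e = (Σt_A − Σt_B) − (Σ(ρt)_A − Σ(ρt)_B) / ρ_m.
Σt_A = 26.06 km; Σt_B = 36.6 km; Σ(ρt)_A = 69024.08; Σ(ρt)_B = 102114 (in km·kg/m³).
e = (26.06 − 36.6) − (69024.08 − 102114) / 3380 = −0.75 km.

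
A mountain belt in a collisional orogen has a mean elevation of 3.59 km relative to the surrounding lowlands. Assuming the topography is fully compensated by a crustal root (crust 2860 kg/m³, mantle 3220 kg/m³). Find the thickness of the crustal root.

28.5 km

In Airy isostatic equilibrium: the weight of the topography is balanced by the buoyancy of the root, ρ_c h = (ρ_m − ρ_c) r.
r = h · ρ_c / (ρ_m − ρ_c) = 3.59 km × 2860 / (3220 − 2860) = 28.5 km.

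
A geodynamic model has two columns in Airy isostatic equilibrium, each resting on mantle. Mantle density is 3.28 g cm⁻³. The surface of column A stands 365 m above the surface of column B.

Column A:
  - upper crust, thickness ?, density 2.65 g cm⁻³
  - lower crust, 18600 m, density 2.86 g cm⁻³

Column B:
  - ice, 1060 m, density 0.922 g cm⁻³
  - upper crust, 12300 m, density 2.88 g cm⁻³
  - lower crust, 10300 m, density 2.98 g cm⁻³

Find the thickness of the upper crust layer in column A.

Take the compensation level at the base of the deeper column (depth z_c below the surface of column A) and equate Σ ρ_i t_i down to z_c; mantle fills any gap and the z_c terms cancel.
Column A: x×2.65 + 18600×2.86 + (z_c − 18600 − x)×3.28
Column B: 365×0 + 1060×0.922 + 12300×2.88 + 10300×2.98 + (z_c − 365 − 23660)×3.28
The z_c×3.28 term appears on both sides and cancels. Collect the known terms of each column as K = Σ(ρt)_known − 3.28 × (depth of known layers): K_A = 53196 − 3.28×18600 = −7812; K_B = 67095.32 − 3.28×(365 + 23660) = −11706.68.
Balance: K_A − x×(3.28 − 2.65) = K_B, so x = (K_A − K_B)/(3.28 − 2.65) = 3894.68/0.63 = 6180 m.

6180 m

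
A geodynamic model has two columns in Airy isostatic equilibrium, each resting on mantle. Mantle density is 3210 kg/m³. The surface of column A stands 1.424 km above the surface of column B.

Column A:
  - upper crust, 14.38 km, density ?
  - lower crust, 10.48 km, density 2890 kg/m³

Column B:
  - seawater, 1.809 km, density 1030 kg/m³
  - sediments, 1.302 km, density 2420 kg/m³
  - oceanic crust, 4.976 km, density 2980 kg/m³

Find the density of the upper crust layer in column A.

Take the compensation level at the base of the deeper column (depth z_c below the surface of column A) and equate Σ ρ_i t_i down to z_c; mantle fills any gap and the z_c terms cancel.
Column A: 14.38×ρ + 10.48×2890 + (z_c − 24.86)×3210
Column B: 1.424×0 + 1.809×1030 + 1.302×2420 + 4.976×2980 + (z_c − 1.424 − 8.087)×3210
The z_c×3210 term appears on both sides and cancels. Collect the known terms of each column as K = Σ(ρt)_known − 3210 × (depth of known layers): K_A = 30287.2 − 3210×24.86 = −49513.4; K_B = 19842.59 − 3210×(1.424 + 8.087) = −10687.72.
Balance: K_A + 14.38×ρ = K_B, so ρ = (K_B − K_A)/14.38 = 38825.7/14.38 = 2700 kg/m³.

2700 kg/m³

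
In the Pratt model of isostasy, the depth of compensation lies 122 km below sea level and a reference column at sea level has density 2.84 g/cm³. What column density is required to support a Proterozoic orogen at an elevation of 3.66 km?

Pratt balance: ρ_ref D = ρ (D + h).
ρ = ρ_ref D/(D + h) = 2.84 × 122 km/(122 km + 3.66 km) = 2.76 g/cm³.

2.76 g/cm³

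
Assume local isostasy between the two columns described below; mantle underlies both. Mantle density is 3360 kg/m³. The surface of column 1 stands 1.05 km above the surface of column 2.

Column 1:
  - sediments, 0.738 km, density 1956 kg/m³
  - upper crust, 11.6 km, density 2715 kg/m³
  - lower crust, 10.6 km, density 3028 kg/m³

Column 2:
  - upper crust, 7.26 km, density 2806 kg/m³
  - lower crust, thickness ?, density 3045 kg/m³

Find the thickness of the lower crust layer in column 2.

Take the compensation level at the base of the deeper column (depth z_c below the surface of column 1) and equate Σ ρ_i t_i down to z_c; mantle fills any gap and the z_c terms cancel.
Column 1: 0.738×1956 + 11.6×2715 + 10.6×3028 + (z_c − 22.938)×3360
Column 2: 1.05×0 + 7.26×2806 + x×3045 + (z_c − 1.05 − 7.26 − x)×3360
The z_c×3360 term appears on both sides and cancels. Collect the known terms of each column as K = Σ(ρt)_known − 3360 × (depth of known layers): K_1 = 65034.328 − 3360×22.938 = −12037.352; K_2 = 20371.56 − 3360×(1.05 + 7.26) = −7550.04.
Balance: K_1 = K_2 − x×(3360 − 3045), so x = (K_2 − K_1)/(3360 − 3045) = 4487.31/315 = 14.2 km.

14.2 km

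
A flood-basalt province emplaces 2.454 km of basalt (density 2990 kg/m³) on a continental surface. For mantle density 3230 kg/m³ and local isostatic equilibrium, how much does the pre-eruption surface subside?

2.27 km

Subaerial loading: s = t ρ_load / ρ_m.
s = 2.454 km × 2990/3230 = 2.27 km.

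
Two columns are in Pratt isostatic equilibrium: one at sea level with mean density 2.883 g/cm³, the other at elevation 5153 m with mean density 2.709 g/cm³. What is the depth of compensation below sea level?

80200 m

ρ_ref D = ρ (D + h) → D (ρ_ref − ρ) = ρ h.
D = ρ h/(ρ_ref − ρ) = 2.709 × 5153 m/(2.883 − 2.709) = 80200 m.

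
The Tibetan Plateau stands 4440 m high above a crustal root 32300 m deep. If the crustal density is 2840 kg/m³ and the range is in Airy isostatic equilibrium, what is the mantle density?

Airy balance: ρ_c h = (ρ_m − ρ_c) r → ρ_m = ρ_c (1 + h/r).
ρ_m = 2840 × (1 + 4440 m/32300 m) = 3230 kg/m³.

3230 kg/m³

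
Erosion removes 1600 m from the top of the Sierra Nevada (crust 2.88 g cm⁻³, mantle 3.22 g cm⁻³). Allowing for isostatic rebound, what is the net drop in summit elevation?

Rebound u = e ρ_c/ρ_m = 1600 m × 2.88/3.22 = 1431 m.
Net surface drop = e − u = 1600 m − 1431 m = e (ρ_m − ρ_c)/ρ_m = 169 m.

169 m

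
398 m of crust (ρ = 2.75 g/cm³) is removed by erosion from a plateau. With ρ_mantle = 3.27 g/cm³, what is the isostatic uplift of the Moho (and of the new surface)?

Unloading: uplift u = e ρ_c/ρ_m = 398 m × 2.75/3.27 = 335 m.

335 m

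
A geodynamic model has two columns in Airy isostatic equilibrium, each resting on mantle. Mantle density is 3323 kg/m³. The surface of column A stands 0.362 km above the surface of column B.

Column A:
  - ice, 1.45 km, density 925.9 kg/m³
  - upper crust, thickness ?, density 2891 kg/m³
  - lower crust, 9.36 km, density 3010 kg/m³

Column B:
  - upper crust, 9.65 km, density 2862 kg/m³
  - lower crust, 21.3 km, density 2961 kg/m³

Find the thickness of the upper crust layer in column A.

16.1 km

Take the compensation level at the base of the deeper column (depth z_c below the surface of column A) and equate Σ ρ_i t_i down to z_c; mantle fills any gap and the z_c terms cancel.
Column A: 1.45×925.9 + x×2891 + 9.36×3010 + (z_c − 10.81 − x)×3323
Column B: 0.362×0 + 9.65×2862 + 21.3×2961 + (z_c − 0.362 − 30.95)×3323
The z_c×3323 term appears on both sides and cancels. Collect the known terms of each column as K = Σ(ρt)_known − 3323 × (depth of known layers): K_A = 29516.155 − 3323×10.81 = −6405.475; K_B = 90687.6 − 3323×(0.362 + 30.95) = −13362.176.
Balance: K_A − x×(3323 − 2891) = K_B, so x = (K_A − K_B)/(3323 − 2891) = 6956.7/432 = 16.1 km.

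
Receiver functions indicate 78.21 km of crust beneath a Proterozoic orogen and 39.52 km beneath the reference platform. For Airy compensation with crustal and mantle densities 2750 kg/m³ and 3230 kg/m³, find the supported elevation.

Excess crust Δ = 78.21 km − 39.52 km = 38.69 km, split between elevation h and root r with h + r = Δ.
Airy balance ρ_c h = (ρ_m − ρ_c) r gives r = h ρ_c/(ρ_m − ρ_c), so h (1 + ρ_c/(ρ_m − ρ_c)) = Δ, i.e. h = Δ (ρ_m − ρ_c)/ρ_m.
h = 38.69 km × 480/3230 = 5.75 km.

5.75 km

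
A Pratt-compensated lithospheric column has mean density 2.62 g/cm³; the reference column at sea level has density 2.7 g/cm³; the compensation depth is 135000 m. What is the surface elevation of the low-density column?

4120 m

ρ_ref D = ρ (D + h) → h = D (ρ_ref − ρ)/ρ.
h = 135000 m × (2.7 − 2.62)/2.62 = 4120 m.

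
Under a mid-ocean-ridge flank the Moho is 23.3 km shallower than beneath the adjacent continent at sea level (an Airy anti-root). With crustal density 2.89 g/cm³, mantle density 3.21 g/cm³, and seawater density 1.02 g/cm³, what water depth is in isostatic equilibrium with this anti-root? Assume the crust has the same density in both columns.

Replacing a thickness d of crust by seawater at the top must be balanced by replacing crust with mantle at the base: d (ρ_c − ρ_w) = a (ρ_m − ρ_c).
d = a (ρ_m − ρ_c)/(ρ_c − ρ_w) = 23.3 km × 0.32/1.87 = 3.99 km.

3.99 km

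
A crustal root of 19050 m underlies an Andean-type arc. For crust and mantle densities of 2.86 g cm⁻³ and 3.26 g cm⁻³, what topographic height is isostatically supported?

2660 m

Isostatic balance requires: ρ_c h = (ρ_m − ρ_c) r.
h = r (ρ_m − ρ_c) / ρ_c = 19050 m × (3.26 − 2.86) / 2.86 = 2660 m.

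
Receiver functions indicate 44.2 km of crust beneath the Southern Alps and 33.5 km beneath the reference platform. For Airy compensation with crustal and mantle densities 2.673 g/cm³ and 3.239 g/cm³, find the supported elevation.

1.87 km

Excess crust Δ = 44.2 km − 33.5 km = 10.7 km, split between elevation h and root r with h + r = Δ.
Airy balance ρ_c h = (ρ_m − ρ_c) r gives r = h ρ_c/(ρ_m − ρ_c), so h (1 + ρ_c/(ρ_m − ρ_c)) = Δ, i.e. h = Δ (ρ_m − ρ_c)/ρ_m.
h = 10.7 km × 0.566/3.239 = 1.87 km.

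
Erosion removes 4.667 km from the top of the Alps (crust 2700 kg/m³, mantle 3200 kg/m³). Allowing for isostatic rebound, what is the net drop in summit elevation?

Rebound u = e ρ_c/ρ_m = 4.667 km × 2700/3200 = 3.938 km.
Net surface drop = e − u = 4.667 km − 3.938 km = e (ρ_m − ρ_c)/ρ_m = 0.729 km.

0.729 km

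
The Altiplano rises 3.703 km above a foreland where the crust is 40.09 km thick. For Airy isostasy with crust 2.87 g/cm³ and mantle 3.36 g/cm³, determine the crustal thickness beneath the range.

65.5 km

Root depth r = h ρ_c / (ρ_m − ρ_c) = 3.703 km × 2.87 / 0.49 = 21.69 km.
Total thickness = T + h + r = 40.09 km + 3.703 km + 21.69 km = 65.5 km.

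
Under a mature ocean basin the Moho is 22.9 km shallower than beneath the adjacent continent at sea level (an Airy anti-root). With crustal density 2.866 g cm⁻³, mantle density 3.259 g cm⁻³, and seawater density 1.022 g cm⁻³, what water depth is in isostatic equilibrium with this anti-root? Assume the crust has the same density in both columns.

4.88 km

Replacing a thickness d of crust by seawater at the top must be balanced by replacing crust with mantle at the base: d (ρ_c − ρ_w) = a (ρ_m − ρ_c).
d = a (ρ_m − ρ_c)/(ρ_c − ρ_w) = 22.9 km × 0.393/1.844 = 4.88 km.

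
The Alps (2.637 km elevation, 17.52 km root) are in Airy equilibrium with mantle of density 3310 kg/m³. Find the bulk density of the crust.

ρ_c h = (ρ_m − ρ_c) r → ρ_c (h + r) = ρ_m r → ρ_c = ρ_m r / (h + r).
ρ_c = 3310 × 17.52 km / (2.637 km + 17.52 km) = 2880 kg/m³.

2880 kg/m³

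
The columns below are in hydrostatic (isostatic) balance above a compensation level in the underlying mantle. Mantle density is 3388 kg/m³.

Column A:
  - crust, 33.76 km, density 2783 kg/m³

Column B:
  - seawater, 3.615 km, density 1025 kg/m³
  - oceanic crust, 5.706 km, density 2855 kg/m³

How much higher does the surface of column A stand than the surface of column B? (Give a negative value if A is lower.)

2.61 km

For any compensation level in the mantle, the mantle terms cancel and isostasy reduces to e = (Σt_A − Σt_B) − (Σ(ρt)_A − Σ(ρt)_B) / ρ_m.
Σt_A = 33.76 km; Σt_B = 9.321 km; Σ(ρt)_A = 93954.08; Σ(ρt)_B = 19996.005 (in km·kg/m³).
e = (33.76 − 9.321) − (93954.08 − 19996.005) / 3388 = 2.61 km.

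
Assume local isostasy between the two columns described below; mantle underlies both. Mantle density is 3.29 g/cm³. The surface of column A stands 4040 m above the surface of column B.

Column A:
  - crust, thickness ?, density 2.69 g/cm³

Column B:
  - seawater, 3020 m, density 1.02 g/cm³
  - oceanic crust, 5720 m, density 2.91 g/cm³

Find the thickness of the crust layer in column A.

37200 m

Take the compensation level at the base of the deeper column (depth z_c below the surface of column A) and equate Σ ρ_i t_i down to z_c; mantle fills any gap and the z_c terms cancel.
Column A: x×2.69 + (z_c − 0 − x)×3.29
Column B: 4040×0 + 3020×1.02 + 5720×2.91 + (z_c − 4040 − 8740)×3.29
The z_c×3.29 term appears on both sides and cancels. Collect the known terms of each column as K = Σ(ρt)_known − 3.29 × (depth of known layers): K_A = 0 − 3.29×0 = 0; K_B = 19725.6 − 3.29×(4040 + 8740) = −22320.6.
Balance: K_A − x×(3.29 − 2.69) = K_B, so x = (K_A − K_B)/(3.29 − 2.69) = 22320.6/0.6 = 37200 m.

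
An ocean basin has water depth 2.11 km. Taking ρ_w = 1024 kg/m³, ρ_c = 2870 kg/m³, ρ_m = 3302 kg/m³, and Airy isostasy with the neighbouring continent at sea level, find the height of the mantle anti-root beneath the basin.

For local isostatic compensation: replacing crust with seawater at the top is compensated by replacing crust with mantle at the base: d (ρ_c − ρ_w) = a (ρ_m − ρ_c).
a = d (ρ_c − ρ_w)/(ρ_m − ρ_c) = 2.11 km × 1846/432 = 9.02 km.

9.02 km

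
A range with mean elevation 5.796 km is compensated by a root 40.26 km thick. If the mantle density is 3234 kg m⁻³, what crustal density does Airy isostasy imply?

2830 kg m⁻³

ρ_c h = (ρ_m − ρ_c) r → ρ_c (h + r) = ρ_m r → ρ_c = ρ_m r / (h + r).
ρ_c = 3234 × 40.26 km / (5.796 km + 40.26 km) = 2830 kg m⁻³.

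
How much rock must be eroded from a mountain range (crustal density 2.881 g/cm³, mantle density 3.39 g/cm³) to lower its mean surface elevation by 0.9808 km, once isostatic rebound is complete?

Net drop Δ = e − u = e − e ρ_c/ρ_m = e (ρ_m − ρ_c)/ρ_m.
e = Δ ρ_m/(ρ_m − ρ_c) = 0.9808 km × 3.39/0.509 = 6.53 km.

6.53 km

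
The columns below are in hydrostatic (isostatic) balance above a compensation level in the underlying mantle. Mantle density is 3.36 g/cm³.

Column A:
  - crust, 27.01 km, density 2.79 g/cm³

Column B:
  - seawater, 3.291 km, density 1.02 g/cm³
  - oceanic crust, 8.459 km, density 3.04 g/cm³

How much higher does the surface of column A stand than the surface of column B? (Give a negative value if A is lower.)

1.48 km

For any compensation level in the mantle, the mantle terms cancel and isostasy reduces to e = (Σt_A − Σt_B) − (Σ(ρt)_A − Σ(ρt)_B) / ρ_m.
Σt_A = 27.01 km; Σt_B = 11.75 km; Σ(ρt)_A = 75.3579; Σ(ρt)_B = 29.07218 (in km·g/cm³).
e = (27.01 − 11.75) − (75.3579 − 29.07218) / 3.36 = 1.48 km.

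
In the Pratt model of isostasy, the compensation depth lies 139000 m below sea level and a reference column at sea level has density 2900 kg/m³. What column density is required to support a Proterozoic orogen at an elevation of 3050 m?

2840 kg/m³

Pratt balance: ρ_ref D = ρ (D + h).
ρ = ρ_ref D/(D + h) = 2900 × 139000 m/(139000 m + 3050 m) = 2840 kg/m³.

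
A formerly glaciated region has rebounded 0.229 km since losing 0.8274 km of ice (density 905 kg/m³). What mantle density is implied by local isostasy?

ρ_m = ρ_ice t / u = 905 × 0.8274 km/0.229 km = 3270 kg/m³.

3270 kg/m³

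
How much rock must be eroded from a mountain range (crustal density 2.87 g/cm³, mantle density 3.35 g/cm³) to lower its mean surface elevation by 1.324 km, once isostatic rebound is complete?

9.24 km

Net drop Δ = e − u = e − e ρ_c/ρ_m = e (ρ_m − ρ_c)/ρ_m.
e = Δ ρ_m/(ρ_m − ρ_c) = 1.324 km × 3.35/0.48 = 9.24 km.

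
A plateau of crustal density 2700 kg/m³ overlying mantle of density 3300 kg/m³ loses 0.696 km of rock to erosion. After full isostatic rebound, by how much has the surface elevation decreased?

Rebound u = e ρ_c/ρ_m = 0.696 km × 2700/3300 = 0.5695 km.
Net surface drop = e − u = 0.696 km − 0.5695 km = e (ρ_m − ρ_c)/ρ_m = 0.127 km.

0.127 km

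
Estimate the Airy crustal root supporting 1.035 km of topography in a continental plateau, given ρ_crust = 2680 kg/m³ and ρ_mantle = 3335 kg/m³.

4.23 km

In Airy isostatic equilibrium: the weight of the topography is balanced by the buoyancy of the root, ρ_c h = (ρ_m − ρ_c) r.
r = h · ρ_c / (ρ_m − ρ_c) = 1.035 km × 2680 / (3335 − 2680) = 4.23 km.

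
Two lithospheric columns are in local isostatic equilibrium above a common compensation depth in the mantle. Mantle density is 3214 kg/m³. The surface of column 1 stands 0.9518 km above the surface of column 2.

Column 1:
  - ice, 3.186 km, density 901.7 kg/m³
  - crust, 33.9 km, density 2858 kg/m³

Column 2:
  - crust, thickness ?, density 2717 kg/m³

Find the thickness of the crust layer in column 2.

33 km

Take the compensation level at the base of the deeper column (depth z_c below the surface of column 1) and equate Σ ρ_i t_i down to z_c; mantle fills any gap and the z_c terms cancel.
Column 1: 3.186×901.7 + 33.9×2858 + (z_c − 37.086)×3214
Column 2: 0.9518×0 + x×2717 + (z_c − 0.9518 − 0 − x)×3214
The z_c×3214 term appears on both sides and cancels. Collect the known terms of each column as K = Σ(ρt)_known − 3214 × (depth of known layers): K_1 = 99759.0162 − 3214×37.086 = −19435.3878; K_2 = 0 − 3214×(0.9518 + 0) = −3059.0852.
Balance: K_1 = K_2 − x×(3214 − 2717), so x = (K_2 − K_1)/(3214 − 2717) = 16376.3/497 = 33 km.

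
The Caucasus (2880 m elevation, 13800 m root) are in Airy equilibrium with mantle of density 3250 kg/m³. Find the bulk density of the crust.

2690 kg/m³

ρ_c h = (ρ_m − ρ_c) r → ρ_c (h + r) = ρ_m r → ρ_c = ρ_m r / (h + r).
ρ_c = 3250 × 13800 m / (2880 m + 13800 m) = 2690 kg/m³.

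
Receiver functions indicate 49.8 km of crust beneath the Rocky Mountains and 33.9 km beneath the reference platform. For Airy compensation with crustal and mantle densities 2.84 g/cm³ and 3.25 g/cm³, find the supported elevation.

Excess crust Δ = 49.8 km − 33.9 km = 15.9 km, split between elevation h and root r with h + r = Δ.
Airy balance ρ_c h = (ρ_m − ρ_c) r gives r = h ρ_c/(ρ_m − ρ_c), so h (1 + ρ_c/(ρ_m − ρ_c)) = Δ, i.e. h = Δ (ρ_m − ρ_c)/ρ_m.
h = 15.9 km × 0.41/3.25 = 2.01 km.

2.01 km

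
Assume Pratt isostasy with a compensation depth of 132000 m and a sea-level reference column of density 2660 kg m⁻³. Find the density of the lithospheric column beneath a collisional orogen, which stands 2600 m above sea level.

2610 kg m⁻³

Pratt balance: ρ_ref D = ρ (D + h).
ρ = ρ_ref D/(D + h) = 2660 × 132000 m/(132000 m + 2600 m) = 2610 kg m⁻³.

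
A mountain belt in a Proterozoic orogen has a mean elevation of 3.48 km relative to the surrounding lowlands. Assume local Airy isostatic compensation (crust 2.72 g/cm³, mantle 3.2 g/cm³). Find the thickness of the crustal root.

Equating mass per unit area of the two columns: the weight of the topography is balanced by the buoyancy of the root, ρ_c h = (ρ_m − ρ_c) r.
r = h · ρ_c / (ρ_m − ρ_c) = 3.48 km × 2.72 / (3.2 − 2.72) = 19.7 km.

19.7 km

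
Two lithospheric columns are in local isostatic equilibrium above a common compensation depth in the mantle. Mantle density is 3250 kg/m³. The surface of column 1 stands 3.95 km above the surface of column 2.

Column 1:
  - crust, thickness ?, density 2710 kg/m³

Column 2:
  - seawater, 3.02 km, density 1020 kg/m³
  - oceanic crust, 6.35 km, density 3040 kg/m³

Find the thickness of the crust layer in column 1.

38.7 km

Take the compensation level at the base of the deeper column (depth z_c below the surface of column 1) and equate Σ ρ_i t_i down to z_c; mantle fills any gap and the z_c terms cancel.
Column 1: x×2710 + (z_c − 0 − x)×3250
Column 2: 3.95×0 + 3.02×1020 + 6.35×3040 + (z_c − 3.95 − 9.37)×3250
The z_c×3250 term appears on both sides and cancels. Collect the known terms of each column as K = Σ(ρt)_known − 3250 × (depth of known layers): K_1 = 0 − 3250×0 = 0; K_2 = 22384.4 − 3250×(3.95 + 9.37) = −20905.6.
Balance: K_1 − x×(3250 − 2710) = K_2, so x = (K_1 − K_2)/(3250 − 2710) = 20905.6/540 = 38.7 km.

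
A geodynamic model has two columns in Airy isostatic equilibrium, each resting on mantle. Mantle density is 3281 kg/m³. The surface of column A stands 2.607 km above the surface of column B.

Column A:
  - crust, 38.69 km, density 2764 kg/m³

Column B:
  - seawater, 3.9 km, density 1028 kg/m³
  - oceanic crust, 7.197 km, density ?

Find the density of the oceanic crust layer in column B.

2910 kg/m³

Take the compensation level at the base of the deeper column (depth z_c below the surface of column A) and equate Σ ρ_i t_i down to z_c; mantle fills any gap and the z_c terms cancel.
Column A: 38.69×2764 + (z_c − 38.69)×3281
Column B: 2.607×0 + 3.9×1028 + 7.197×ρ + (z_c − 2.607 − 11.097)×3281
The z_c×3281 term appears on both sides and cancels. Collect the known terms of each column as K = Σ(ρt)_known − 3281 × (depth of known layers): K_A = 106939.16 − 3281×38.69 = −20002.73; K_B = 4009.2 − 3281×(2.607 + 11.097) = −40953.624.
Balance: K_A = K_B + 7.197×ρ, so ρ = (K_A − K_B)/7.197 = 20950.9/7.197 = 2910 kg/m³.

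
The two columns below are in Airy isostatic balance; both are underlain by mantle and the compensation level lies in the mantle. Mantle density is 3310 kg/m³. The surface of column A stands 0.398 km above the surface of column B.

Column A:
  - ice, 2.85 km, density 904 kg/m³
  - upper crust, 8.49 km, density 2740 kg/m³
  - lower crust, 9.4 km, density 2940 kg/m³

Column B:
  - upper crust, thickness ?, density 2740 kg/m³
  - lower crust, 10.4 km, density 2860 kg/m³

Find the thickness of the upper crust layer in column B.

16.1 km

Take the compensation level at the base of the deeper column (depth z_c below the surface of column A) and equate Σ ρ_i t_i down to z_c; mantle fills any gap and the z_c terms cancel.
Column A: 2.85×904 + 8.49×2740 + 9.4×2940 + (z_c − 20.74)×3310
Column B: 0.398×0 + x×2740 + 10.4×2860 + (z_c − 0.398 − 10.4 − x)×3310
The z_c×3310 term appears on both sides and cancels. Collect the known terms of each column as K = Σ(ρt)_known − 3310 × (depth of known layers): K_A = 53475 − 3310×20.74 = −15174.4; K_B = 29744 − 3310×(0.398 + 10.4) = −5997.38.
Balance: K_A = K_B − x×(3310 − 2740), so x = (K_B − K_A)/(3310 − 2740) = 9177.02/570 = 16.1 km.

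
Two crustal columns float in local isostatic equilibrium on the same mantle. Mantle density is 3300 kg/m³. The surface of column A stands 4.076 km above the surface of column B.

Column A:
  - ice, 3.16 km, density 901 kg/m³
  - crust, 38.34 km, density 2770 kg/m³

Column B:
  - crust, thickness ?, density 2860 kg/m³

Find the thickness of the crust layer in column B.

32.8 km

Take the compensation level at the base of the deeper column (depth z_c below the surface of column A) and equate Σ ρ_i t_i down to z_c; mantle fills any gap and the z_c terms cancel.
Column A: 3.16×901 + 38.34×2770 + (z_c − 41.5)×3300
Column B: 4.076×0 + x×2860 + (z_c − 4.076 − 0 − x)×3300
The z_c×3300 term appears on both sides and cancels. Collect the known terms of each column as K = Σ(ρt)_known − 3300 × (depth of known layers): K_A = 109048.96 − 3300×41.5 = −27901.04; K_B = 0 − 3300×(4.076 + 0) = −13450.8.
Balance: K_A = K_B − x×(3300 − 2860), so x = (K_B − K_A)/(3300 − 2860) = 14450.2/440 = 32.8 km.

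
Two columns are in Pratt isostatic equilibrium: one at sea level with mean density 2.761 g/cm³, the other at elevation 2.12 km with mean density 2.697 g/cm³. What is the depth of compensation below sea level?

ρ_ref D = ρ (D + h) → D (ρ_ref − ρ) = ρ h.
D = ρ h/(ρ_ref − ρ) = 2.697 × 2.12 km/(2.761 − 2.697) = 89.3 km.

89.3 km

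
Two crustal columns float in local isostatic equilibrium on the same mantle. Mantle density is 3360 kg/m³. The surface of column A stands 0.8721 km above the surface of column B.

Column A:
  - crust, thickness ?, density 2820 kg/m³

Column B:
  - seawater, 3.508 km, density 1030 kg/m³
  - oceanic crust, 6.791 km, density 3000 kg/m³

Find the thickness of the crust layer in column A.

25.1 km

Take the compensation level at the base of the deeper column (depth z_c below the surface of column A) and equate Σ ρ_i t_i down to z_c; mantle fills any gap and the z_c terms cancel.
Column A: x×2820 + (z_c − 0 − x)×3360
Column B: 0.8721×0 + 3.508×1030 + 6.791×3000 + (z_c − 0.8721 − 10.299)×3360
The z_c×3360 term appears on both sides and cancels. Collect the known terms of each column as K = Σ(ρt)_known − 3360 × (depth of known layers): K_A = 0 − 3360×0 = 0; K_B = 23986.24 − 3360×(0.8721 + 10.299) = −13548.656.
Balance: K_A − x×(3360 − 2820) = K_B, so x = (K_A − K_B)/(3360 − 2820) = 13548.7/540 = 25.1 km.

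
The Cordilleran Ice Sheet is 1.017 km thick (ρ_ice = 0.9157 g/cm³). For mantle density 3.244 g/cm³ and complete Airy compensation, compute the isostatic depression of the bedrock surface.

0.287 km

Equating mass per unit area of the two columns: the ice load ρ_ice t is balanced by mantle displaced below, ρ_m s.
s = t ρ_ice / ρ_m = 1.017 km × 0.9157/3.244 = 0.287 km.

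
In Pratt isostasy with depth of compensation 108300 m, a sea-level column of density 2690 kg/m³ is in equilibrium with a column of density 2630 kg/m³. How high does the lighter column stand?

ρ_ref D = ρ (D + h) → h = D (ρ_ref − ρ)/ρ.
h = 108300 m × (2690 − 2630)/2630 = 2470 m.

2470 m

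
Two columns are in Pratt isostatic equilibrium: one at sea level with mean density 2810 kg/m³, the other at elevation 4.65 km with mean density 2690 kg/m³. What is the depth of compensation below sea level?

ρ_ref D = ρ (D + h) → D (ρ_ref − ρ) = ρ h.
D = ρ h/(ρ_ref − ρ) = 2690 × 4.65 km/(2810 − 2690) = 104 km.

104 km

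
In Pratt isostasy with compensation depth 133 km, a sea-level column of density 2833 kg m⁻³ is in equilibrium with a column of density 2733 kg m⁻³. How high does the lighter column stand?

ρ_ref D = ρ (D + h) → h = D (ρ_ref − ρ)/ρ.
h = 133 km × (2833 − 2733)/2733 = 4.87 km.

4.87 km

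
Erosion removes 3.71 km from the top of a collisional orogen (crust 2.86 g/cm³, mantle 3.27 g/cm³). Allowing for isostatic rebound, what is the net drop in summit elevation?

0.465 km

Rebound u = e ρ_c/ρ_m = 3.71 km × 2.86/3.27 = 3.245 km.
Net surface drop = e − u = 3.71 km − 3.245 km = e (ρ_m − ρ_c)/ρ_m = 0.465 km.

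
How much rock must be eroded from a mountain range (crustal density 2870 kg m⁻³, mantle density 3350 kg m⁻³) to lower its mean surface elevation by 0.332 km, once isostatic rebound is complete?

Net drop Δ = e − u = e − e ρ_c/ρ_m = e (ρ_m − ρ_c)/ρ_m.
e = Δ ρ_m/(ρ_m − ρ_c) = 0.332 km × 3350/480 = 2.32 km.

2.32 km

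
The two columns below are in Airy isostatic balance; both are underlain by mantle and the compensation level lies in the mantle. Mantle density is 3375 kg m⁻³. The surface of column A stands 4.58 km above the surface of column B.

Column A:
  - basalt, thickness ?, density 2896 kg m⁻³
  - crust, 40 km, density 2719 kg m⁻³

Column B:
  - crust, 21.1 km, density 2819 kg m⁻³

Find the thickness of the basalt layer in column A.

Take the compensation level at the base of the deeper column (depth z_c below the surface of column A) and equate Σ ρ_i t_i down to z_c; mantle fills any gap and the z_c terms cancel.
Column A: x×2896 + 40×2719 + (z_c − 40 − x)×3375
Column B: 4.58×0 + 21.1×2819 + (z_c − 4.58 − 21.1)×3375
The z_c×3375 term appears on both sides and cancels. Collect the known terms of each column as K = Σ(ρt)_known − 3375 × (depth of known layers): K_A = 108760 − 3375×40 = −26240; K_B = 59480.9 − 3375×(4.58 + 21.1) = −27189.1.
Balance: K_A − x×(3375 − 2896) = K_B, so x = (K_A − K_B)/(3375 − 2896) = 949.1/479 = 1.98 km.

1.98 km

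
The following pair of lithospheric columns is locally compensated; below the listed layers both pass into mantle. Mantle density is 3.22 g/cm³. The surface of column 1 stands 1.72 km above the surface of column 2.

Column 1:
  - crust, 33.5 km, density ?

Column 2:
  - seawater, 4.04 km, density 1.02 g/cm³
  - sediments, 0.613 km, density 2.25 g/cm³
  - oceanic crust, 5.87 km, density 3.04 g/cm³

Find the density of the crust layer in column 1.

Take the compensation level at the base of the deeper column (depth z_c below the surface of column 1) and equate Σ ρ_i t_i down to z_c; mantle fills any gap and the z_c terms cancel.
Column 1: 33.5×ρ + (z_c − 33.5)×3.22
Column 2: 1.72×0 + 4.04×1.02 + 0.613×2.25 + 5.87×3.04 + (z_c − 1.72 − 10.523)×3.22
The z_c×3.22 term appears on both sides and cancels. Collect the known terms of each column as K = Σ(ρt)_known − 3.22 × (depth of known layers): K_1 = 0 − 3.22×33.5 = −107.87; K_2 = 23.34485 − 3.22×(1.72 + 10.523) = −16.07761.
Balance: K_1 + 33.5×ρ = K_2, so ρ = (K_2 − K_1)/33.5 = 91.7924/33.5 = 2.74 g/cm³.

2.74 g/cm³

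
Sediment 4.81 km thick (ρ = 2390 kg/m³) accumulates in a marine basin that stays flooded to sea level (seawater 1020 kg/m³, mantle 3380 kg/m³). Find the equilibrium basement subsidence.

2.79 km

Submarine loading: the sediment displaces seawater, and the subsidence is in turn flooded, so s (ρ_m − ρ_w) = t (ρ_sed − ρ_w).
s = 4.81 km × (2390 − 1020) / (3380 − 1020) = 2.79 km.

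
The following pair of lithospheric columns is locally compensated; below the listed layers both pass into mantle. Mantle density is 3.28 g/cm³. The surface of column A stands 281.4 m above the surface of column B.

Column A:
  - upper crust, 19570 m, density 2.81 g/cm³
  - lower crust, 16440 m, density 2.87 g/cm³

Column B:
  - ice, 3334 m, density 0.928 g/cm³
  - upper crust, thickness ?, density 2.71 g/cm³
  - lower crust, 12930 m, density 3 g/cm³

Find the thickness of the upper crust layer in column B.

Take the compensation level at the base of the deeper column (depth z_c below the surface of column A) and equate Σ ρ_i t_i down to z_c; mantle fills any gap and the z_c terms cancel.
Column A: 19570×2.81 + 16440×2.87 + (z_c − 36010)×3.28
Column B: 281.4×0 + 3334×0.928 + x×2.71 + 12930×3 + (z_c − 281.4 − 16264 − x)×3.28
The z_c×3.28 term appears on both sides and cancels. Collect the known terms of each column as K = Σ(ρt)_known − 3.28 × (depth of known layers): K_A = 102174.5 − 3.28×36010 = −15938.3; K_B = 41883.952 − 3.28×(281.4 + 16264) = −12384.96.
Balance: K_A = K_B − x×(3.28 − 2.71), so x = (K_B − K_A)/(3.28 − 2.71) = 3553.34/0.57 = 6230 m.

6230 m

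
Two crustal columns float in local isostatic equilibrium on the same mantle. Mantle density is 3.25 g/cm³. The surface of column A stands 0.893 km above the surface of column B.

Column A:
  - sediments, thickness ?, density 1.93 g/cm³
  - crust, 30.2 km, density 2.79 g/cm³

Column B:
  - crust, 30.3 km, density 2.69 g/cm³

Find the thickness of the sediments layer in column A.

4.53 km

Take the compensation level at the base of the deeper column (depth z_c below the surface of column A) and equate Σ ρ_i t_i down to z_c; mantle fills any gap and the z_c terms cancel.
Column A: x×1.93 + 30.2×2.79 + (z_c − 30.2 − x)×3.25
Column B: 0.893×0 + 30.3×2.69 + (z_c − 0.893 − 30.3)×3.25
The z_c×3.25 term appears on both sides and cancels. Collect the known terms of each column as K = Σ(ρt)_known − 3.25 × (depth of known layers): K_A = 84.258 − 3.25×30.2 = −13.892; K_B = 81.507 − 3.25×(0.893 + 30.3) = −19.87025.
Balance: K_A − x×(3.25 − 1.93) = K_B, so x = (K_A − K_B)/(3.25 − 1.93) = 5.97825/1.32 = 4.53 km.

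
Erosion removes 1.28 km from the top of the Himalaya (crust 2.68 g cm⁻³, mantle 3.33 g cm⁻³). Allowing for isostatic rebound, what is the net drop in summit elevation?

0.25 km

Rebound u = e ρ_c/ρ_m = 1.28 km × 2.68/3.33 = 1.03 km.
Net surface drop = e − u = 1.28 km − 1.03 km = e (ρ_m − ρ_c)/ρ_m = 0.25 km.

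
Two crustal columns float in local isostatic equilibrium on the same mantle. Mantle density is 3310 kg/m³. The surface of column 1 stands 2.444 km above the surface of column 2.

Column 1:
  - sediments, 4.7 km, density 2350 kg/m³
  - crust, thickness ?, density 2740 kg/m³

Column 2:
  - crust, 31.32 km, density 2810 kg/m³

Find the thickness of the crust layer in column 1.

Take the compensation level at the base of the deeper column (depth z_c below the surface of column 1) and equate Σ ρ_i t_i down to z_c; mantle fills any gap and the z_c terms cancel.
Column 1: 4.7×2350 + x×2740 + (z_c − 4.7 − x)×3310
Column 2: 2.444×0 + 31.32×2810 + (z_c − 2.444 − 31.32)×3310
The z_c×3310 term appears on both sides and cancels. Collect the known terms of each column as K = Σ(ρt)_known − 3310 × (depth of known layers): K_1 = 11045 − 3310×4.7 = −4512; K_2 = 88009.2 − 3310×(2.444 + 31.32) = −23749.64.
Balance: K_1 − x×(3310 − 2740) = K_2, so x = (K_1 − K_2)/(3310 − 2740) = 19237.6/570 = 33.8 km.

33.8 km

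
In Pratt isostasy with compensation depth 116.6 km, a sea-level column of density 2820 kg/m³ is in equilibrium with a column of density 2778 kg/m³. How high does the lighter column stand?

1.76 km

ρ_ref D = ρ (D + h) → h = D (ρ_ref − ρ)/ρ.
h = 116.6 km × (2820 − 2778)/2778 = 1.76 km.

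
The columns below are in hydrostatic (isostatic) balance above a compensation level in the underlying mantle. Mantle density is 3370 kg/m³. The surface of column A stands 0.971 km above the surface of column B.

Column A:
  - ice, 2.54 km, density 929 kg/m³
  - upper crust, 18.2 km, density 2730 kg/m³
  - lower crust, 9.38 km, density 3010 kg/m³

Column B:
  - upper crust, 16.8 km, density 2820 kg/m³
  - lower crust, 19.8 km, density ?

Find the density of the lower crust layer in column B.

Take the compensation level at the base of the deeper column (depth z_c below the surface of column A) and equate Σ ρ_i t_i down to z_c; mantle fills any gap and the z_c terms cancel.
Column A: 2.54×929 + 18.2×2730 + 9.38×3010 + (z_c − 30.12)×3370
Column B: 0.971×0 + 16.8×2820 + 19.8×ρ + (z_c − 0.971 − 36.6)×3370
The z_c×3370 term appears on both sides and cancels. Collect the known terms of each column as K = Σ(ρt)_known − 3370 × (depth of known layers): K_A = 80279.46 − 3370×30.12 = −21224.94; K_B = 47376 − 3370×(0.971 + 36.6) = −79238.27.
Balance: K_A = K_B + 19.8×ρ, so ρ = (K_A − K_B)/19.8 = 58013.3/19.8 = 2930 kg/m³.

2930 kg/m³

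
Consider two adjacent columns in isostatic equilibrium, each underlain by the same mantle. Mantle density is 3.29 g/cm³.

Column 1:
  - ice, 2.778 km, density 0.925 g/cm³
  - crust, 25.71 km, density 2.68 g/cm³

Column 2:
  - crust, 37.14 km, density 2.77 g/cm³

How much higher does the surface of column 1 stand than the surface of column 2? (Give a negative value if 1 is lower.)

For any compensation level in the mantle, the mantle terms cancel and isostasy reduces to e = (Σt_1 − Σt_2) − (Σ(ρt)_1 − Σ(ρt)_2) / ρ_m.
Σt_1 = 28.488 km; Σt_2 = 37.14 km; Σ(ρt)_1 = 71.47245; Σ(ρt)_2 = 102.8778 (in km·g/cm³).
e = (28.488 − 37.14) − (71.47245 − 102.8778) / 3.29 = 0.894 km.

0.894 km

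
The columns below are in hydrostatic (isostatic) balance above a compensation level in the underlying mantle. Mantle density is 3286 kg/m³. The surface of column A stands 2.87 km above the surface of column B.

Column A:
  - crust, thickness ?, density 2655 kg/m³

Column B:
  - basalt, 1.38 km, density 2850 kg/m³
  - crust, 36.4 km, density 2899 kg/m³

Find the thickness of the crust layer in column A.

Take the compensation level at the base of the deeper column (depth z_c below the surface of column A) and equate Σ ρ_i t_i down to z_c; mantle fills any gap and the z_c terms cancel.
Column A: x×2655 + (z_c − 0 − x)×3286
Column B: 2.87×0 + 1.38×2850 + 36.4×2899 + (z_c − 2.87 − 37.78)×3286
The z_c×3286 term appears on both sides and cancels. Collect the known terms of each column as K = Σ(ρt)_known − 3286 × (depth of known layers): K_A = 0 − 3286×0 = 0; K_B = 109456.6 − 3286×(2.87 + 37.78) = −24119.3.
Balance: K_A − x×(3286 − 2655) = K_B, so x = (K_A − K_B)/(3286 − 2655) = 24119.3/631 = 38.2 km.

38.2 km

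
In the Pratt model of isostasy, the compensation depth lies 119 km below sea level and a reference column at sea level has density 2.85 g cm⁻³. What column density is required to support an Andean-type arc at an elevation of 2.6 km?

Pratt balance: ρ_ref D = ρ (D + h).
ρ = ρ_ref D/(D + h) = 2.85 × 119 km/(119 km + 2.6 km) = 2.79 g cm⁻³.

2.79 g cm⁻³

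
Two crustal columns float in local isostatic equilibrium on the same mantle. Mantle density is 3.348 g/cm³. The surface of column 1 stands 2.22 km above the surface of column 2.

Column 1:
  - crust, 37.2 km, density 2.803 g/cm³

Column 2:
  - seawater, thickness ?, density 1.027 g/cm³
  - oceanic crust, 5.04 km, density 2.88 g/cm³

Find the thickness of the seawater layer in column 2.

4.52 km

Take the compensation level at the base of the deeper column (depth z_c below the surface of column 1) and equate Σ ρ_i t_i down to z_c; mantle fills any gap and the z_c terms cancel.
Column 1: 37.2×2.803 + (z_c − 37.2)×3.348
Column 2: 2.22×0 + x×1.027 + 5.04×2.88 + (z_c − 2.22 − 5.04 − x)×3.348
The z_c×3.348 term appears on both sides and cancels. Collect the known terms of each column as K = Σ(ρt)_known − 3.348 × (depth of known layers): K_1 = 104.2716 − 3.348×37.2 = −20.274; K_2 = 14.5152 − 3.348×(2.22 + 5.04) = −9.79128.
Balance: K_1 = K_2 − x×(3.348 − 1.027), so x = (K_2 − K_1)/(3.348 − 1.027) = 10.4827/2.321 = 4.52 km.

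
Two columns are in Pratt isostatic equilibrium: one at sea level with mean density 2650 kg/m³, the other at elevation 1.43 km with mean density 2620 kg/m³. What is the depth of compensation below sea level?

125 km

ρ_ref D = ρ (D + h) → D (ρ_ref − ρ) = ρ h.
D = ρ h/(ρ_ref − ρ) = 2620 × 1.43 km/(2650 − 2620) = 125 km.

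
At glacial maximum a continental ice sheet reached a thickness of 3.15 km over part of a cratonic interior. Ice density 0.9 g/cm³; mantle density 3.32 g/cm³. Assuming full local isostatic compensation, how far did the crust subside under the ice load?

0.854 km

Balancing pressure at the compensation depth: the ice load ρ_ice t is balanced by mantle displaced below, ρ_m s.
s = t ρ_ice / ρ_m = 3.15 km × 0.9/3.32 = 0.854 km.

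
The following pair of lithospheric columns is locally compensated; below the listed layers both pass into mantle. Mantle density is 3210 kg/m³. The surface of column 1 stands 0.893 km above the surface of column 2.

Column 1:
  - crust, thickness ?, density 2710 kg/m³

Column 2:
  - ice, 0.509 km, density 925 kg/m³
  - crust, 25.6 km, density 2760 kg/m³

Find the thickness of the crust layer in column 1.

Take the compensation level at the base of the deeper column (depth z_c below the surface of column 1) and equate Σ ρ_i t_i down to z_c; mantle fills any gap and the z_c terms cancel.
Column 1: x×2710 + (z_c − 0 − x)×3210
Column 2: 0.893×0 + 0.509×925 + 25.6×2760 + (z_c − 0.893 − 26.109)×3210
The z_c×3210 term appears on both sides and cancels. Collect the known terms of each column as K = Σ(ρt)_known − 3210 × (depth of known layers): K_1 = 0 − 3210×0 = 0; K_2 = 71126.825 − 3210×(0.893 + 26.109) = −15549.595.
Balance: K_1 − x×(3210 − 2710) = K_2, so x = (K_1 − K_2)/(3210 − 2710) = 15549.6/500 = 31.1 km.

31.1 km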